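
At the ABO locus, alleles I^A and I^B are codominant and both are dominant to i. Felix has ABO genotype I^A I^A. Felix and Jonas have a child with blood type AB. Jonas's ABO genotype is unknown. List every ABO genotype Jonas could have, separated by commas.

I^A I^B, I^B I^B, I^B i

For each candidate genotype of Jonas, check whether crossing it with I^A I^A can produce every observed child phenotype.
  I^A I^A → possible child types {A} ✗
  I^A I^B → possible child types {A, AB} ✓
  I^A i → possible child types {A} ✗
  I^B I^B → possible child types {AB} ✓
  I^B i → possible child types {A, AB} ✓
  i i → possible child types {A} ✗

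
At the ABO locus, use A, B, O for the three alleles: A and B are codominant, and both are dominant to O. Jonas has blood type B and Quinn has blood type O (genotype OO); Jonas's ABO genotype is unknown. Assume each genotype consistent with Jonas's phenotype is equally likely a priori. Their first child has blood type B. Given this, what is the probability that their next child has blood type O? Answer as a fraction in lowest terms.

1/6

Possible genotypes: Jonas ∈ {BB, BO}; Quinn ∈ {OO}.
Weight each parental genotype pair by prior × P(type-B child):
  BB × OO: posterior weight 2/3; P(next child type O) = 0.
  BO × OO: posterior weight 1/3; P(next child type O) = 1/2.
Weighted sum = 1/6.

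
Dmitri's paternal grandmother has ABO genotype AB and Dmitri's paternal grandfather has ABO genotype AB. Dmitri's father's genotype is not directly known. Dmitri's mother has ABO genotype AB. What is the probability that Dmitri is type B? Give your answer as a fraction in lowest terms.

Dmitri's father's ABO genotype from AB × AB: 1/4 AA, 1/2 AB, 1/4 BB.
Crossing each possibility with the mother AB and summing P(type B): 1/4·0 + 1/2·1/4 + 1/4·1/2 = 1/4.

1/4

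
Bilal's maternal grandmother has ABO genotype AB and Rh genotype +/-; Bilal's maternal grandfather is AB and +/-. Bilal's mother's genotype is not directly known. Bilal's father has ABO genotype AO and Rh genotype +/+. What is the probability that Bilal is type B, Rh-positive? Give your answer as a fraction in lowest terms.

1/4

Bilal's mother's ABO genotype from AB × AB: 1/4 AA, 1/2 AB, 1/4 BB.
Crossing each possibility with the father AO and summing P(type B): 1/4·0 + 1/2·1/4 + 1/4·1/2 = 1/4.
Similarly for Rh via the mother's Rh distribution: P(Rh+) = 1.
Independent loci: 1/4 × 1 = 1/4.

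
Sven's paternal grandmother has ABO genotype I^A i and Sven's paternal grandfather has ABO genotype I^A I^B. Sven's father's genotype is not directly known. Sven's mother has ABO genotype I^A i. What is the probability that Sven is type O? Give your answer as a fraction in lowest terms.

Sven's father's ABO genotype from I^A i × I^A I^B: 1/4 I^A I^A, 1/4 I^A I^B, 1/4 I^A i, 1/4 I^B i.
Crossing each possibility with the mother I^A i and summing P(type O): 1/4·0 + 1/4·0 + 1/4·1/4 + 1/4·1/4 = 1/8.

1/8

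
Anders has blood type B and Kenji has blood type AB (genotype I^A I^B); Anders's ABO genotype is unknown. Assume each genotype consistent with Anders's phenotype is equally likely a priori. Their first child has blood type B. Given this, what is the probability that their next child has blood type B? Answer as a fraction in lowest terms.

1/2

Possible genotypes: Anders ∈ {I^B I^B, I^B i}; Kenji ∈ {I^A I^B}.
Weight each parental genotype pair by prior × P(type-B child):
  I^B I^B × I^A I^B: posterior weight 1/2; P(next child type B) = 1/2.
  I^B i × I^A I^B: posterior weight 1/2; P(next child type B) = 1/2.
Weighted sum = 1/2.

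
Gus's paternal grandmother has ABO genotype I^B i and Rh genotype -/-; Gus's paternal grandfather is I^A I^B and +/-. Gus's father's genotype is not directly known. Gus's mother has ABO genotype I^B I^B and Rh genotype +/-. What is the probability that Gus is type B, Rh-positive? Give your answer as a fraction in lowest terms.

15/32

Gus's father's ABO genotype from I^B i × I^A I^B: 1/4 I^A I^B, 1/4 I^A i, 1/4 I^B I^B, 1/4 I^B i.
Crossing each possibility with the mother I^B I^B and summing P(type B): 1/4·1/2 + 1/4·1/2 + 1/4·1 + 1/4·1 = 3/4.
Similarly for Rh via the father's Rh distribution: P(Rh+) = 5/8.
Independent loci: 3/4 × 5/8 = 15/32.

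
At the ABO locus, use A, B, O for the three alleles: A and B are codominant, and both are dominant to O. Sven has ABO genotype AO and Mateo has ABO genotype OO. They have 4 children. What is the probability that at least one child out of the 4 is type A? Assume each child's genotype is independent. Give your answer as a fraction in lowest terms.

15/16

ABO cross AO × OO → 1/2 O, 1/2 A.
So P(type A) = 1/2 per child.
P(none) = (1/2)^4 = 1/16; P(at least one) = 1 − 1/16 = 15/16.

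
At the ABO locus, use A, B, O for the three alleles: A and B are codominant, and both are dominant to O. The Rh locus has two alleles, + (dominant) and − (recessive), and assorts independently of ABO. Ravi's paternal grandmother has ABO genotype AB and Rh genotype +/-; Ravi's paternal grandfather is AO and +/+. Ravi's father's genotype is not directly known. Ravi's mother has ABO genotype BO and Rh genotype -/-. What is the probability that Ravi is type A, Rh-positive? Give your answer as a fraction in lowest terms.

3/16

Ravi's father's ABO genotype from AB × AO: 1/4 AA, 1/4 AB, 1/4 AO, 1/4 BO.
Crossing each possibility with the mother BO and summing P(type A): 1/4·1/2 + 1/4·1/4 + 1/4·1/4 + 1/4·0 = 1/4.
Similarly for Rh via the father's Rh distribution: P(Rh+) = 3/4.
Independent loci: 1/4 × 3/4 = 3/16.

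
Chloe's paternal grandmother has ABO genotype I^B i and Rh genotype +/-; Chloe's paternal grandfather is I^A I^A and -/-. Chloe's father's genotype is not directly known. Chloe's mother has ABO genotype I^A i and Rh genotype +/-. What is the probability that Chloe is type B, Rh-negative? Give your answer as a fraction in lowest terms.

3/64

Chloe's father's ABO genotype from I^B i × I^A I^A: 1/2 I^A I^B, 1/2 I^A i.
Crossing each possibility with the mother I^A i and summing P(type B): 1/2·1/4 + 1/2·0 = 1/8.
Similarly for Rh via the father's Rh distribution: P(Rh-) = 3/8.
Independent loci: 1/8 × 3/8 = 3/64.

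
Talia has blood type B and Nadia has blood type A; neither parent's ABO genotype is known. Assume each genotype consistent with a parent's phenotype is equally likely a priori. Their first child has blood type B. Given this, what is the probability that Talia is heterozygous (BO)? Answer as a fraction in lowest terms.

1/3

Possible genotypes: Talia ∈ {BB, BO}; Nadia ∈ {AA, AO}.
Weight each parental genotype pair by prior × P(type-B child):
  BB × AO: posterior weight 2/3.
  BO × AO: posterior weight 1/3.
Sum the posterior weight over pairs where Talia is BO: 1/3.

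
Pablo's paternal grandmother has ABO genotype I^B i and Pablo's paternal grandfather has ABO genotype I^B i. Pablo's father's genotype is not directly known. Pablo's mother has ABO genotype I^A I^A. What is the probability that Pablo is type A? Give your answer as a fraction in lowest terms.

1/2

Pablo's father's ABO genotype from I^B i × I^B i: 1/4 I^B I^B, 1/2 I^B i, 1/4 i i.
Crossing each possibility with the mother I^A I^A and summing P(type A): 1/4·0 + 1/2·1/2 + 1/4·1 = 1/2.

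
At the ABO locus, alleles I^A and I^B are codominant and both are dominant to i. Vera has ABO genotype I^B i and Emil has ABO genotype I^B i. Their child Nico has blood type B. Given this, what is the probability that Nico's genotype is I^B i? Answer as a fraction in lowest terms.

Cross I^B i × I^B i → 1/4 I^B I^B, 1/2 I^B i, 1/4 i i.
Type-B genotypes among offspring: I^B I^B (1/4), I^B i (1/2); total 3/4.
P(I^B i | type B) = (1/2) / (3/4) = 2/3.

2/3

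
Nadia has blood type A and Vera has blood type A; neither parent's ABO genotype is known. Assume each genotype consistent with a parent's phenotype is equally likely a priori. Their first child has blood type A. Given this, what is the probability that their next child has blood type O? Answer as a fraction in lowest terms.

1/20

Possible genotypes: Nadia ∈ {I^A I^A, I^A i}; Vera ∈ {I^A I^A, I^A i}.
Weight each parental genotype pair by prior × P(type-A child):
  I^A I^A × I^A I^A: posterior weight 4/15; P(next child type O) = 0.
  I^A I^A × I^A i: posterior weight 4/15; P(next child type O) = 0.
  I^A i × I^A I^A: posterior weight 4/15; P(next child type O) = 0.
  I^A i × I^A i: posterior weight 1/5; P(next child type O) = 1/4.
Weighted sum = 1/20.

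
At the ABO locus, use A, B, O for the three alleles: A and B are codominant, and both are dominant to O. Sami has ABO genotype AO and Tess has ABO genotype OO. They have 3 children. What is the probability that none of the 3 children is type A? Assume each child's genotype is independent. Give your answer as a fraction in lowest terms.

ABO cross AO × OO → 1/2 O, 1/2 A.
So P(type A) = 1/2 per child.
P(not type A) = 1/2 for one child; (1/2)^3 = 1/8.

1/8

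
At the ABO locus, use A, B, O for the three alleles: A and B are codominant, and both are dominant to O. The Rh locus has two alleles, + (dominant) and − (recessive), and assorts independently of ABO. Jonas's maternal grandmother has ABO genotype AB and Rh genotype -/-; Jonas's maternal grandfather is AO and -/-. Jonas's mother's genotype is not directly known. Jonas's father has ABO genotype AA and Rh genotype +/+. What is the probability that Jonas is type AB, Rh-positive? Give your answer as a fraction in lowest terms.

1/4

Jonas's mother's ABO genotype from AB × AO: 1/4 AA, 1/4 AB, 1/4 AO, 1/4 BO.
Crossing each possibility with the father AA and summing P(type AB): 1/4·0 + 1/4·1/2 + 1/4·0 + 1/4·1/2 = 1/4.
Similarly for Rh via the mother's Rh distribution: P(Rh+) = 1.
Independent loci: 1/4 × 1 = 1/4.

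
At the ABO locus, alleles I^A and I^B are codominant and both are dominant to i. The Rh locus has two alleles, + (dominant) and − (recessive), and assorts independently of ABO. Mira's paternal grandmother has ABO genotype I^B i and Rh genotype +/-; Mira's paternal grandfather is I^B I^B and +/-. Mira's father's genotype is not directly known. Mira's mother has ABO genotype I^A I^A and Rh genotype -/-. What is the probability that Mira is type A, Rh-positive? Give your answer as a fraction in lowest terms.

Mira's father's ABO genotype from I^B i × I^B I^B: 1/2 I^B I^B, 1/2 I^B i.
Crossing each possibility with the mother I^A I^A and summing P(type A): 1/2·0 + 1/2·1/2 = 1/4.
Similarly for Rh via the father's Rh distribution: P(Rh+) = 1/2.
Independent loci: 1/4 × 1/2 = 1/8.

1/8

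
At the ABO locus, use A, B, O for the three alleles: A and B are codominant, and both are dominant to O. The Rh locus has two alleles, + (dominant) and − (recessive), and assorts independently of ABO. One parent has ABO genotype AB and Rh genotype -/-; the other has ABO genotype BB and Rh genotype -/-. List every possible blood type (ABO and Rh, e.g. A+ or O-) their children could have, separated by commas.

B-, AB-

Gametes from AB × BB give offspring ABO genotypes AB, BB, i.e. phenotypes B, AB.
Rh cross -/- × -/- → phenotypes Rh-.
Combining independently: B-, AB-.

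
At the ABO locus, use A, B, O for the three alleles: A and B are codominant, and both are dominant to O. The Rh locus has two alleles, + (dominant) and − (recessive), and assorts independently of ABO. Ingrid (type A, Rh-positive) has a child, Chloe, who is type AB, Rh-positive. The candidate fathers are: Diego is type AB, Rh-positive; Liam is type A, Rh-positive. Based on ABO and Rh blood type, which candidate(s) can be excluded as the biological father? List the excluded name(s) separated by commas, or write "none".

A candidate is excluded only if no genotype consistent with his phenotype could produce a type AB, Rh-positive child with a type A, Rh-positive mother.
Liam (type A, Rh+): no genotype consistent with that phenotype can produce a type-AB Rh+ child with a type-A mother.

Liam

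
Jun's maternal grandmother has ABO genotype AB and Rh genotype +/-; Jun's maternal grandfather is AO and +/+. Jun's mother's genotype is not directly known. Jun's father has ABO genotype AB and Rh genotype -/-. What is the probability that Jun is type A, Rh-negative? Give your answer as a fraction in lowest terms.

3/32

Jun's mother's ABO genotype from AB × AO: 1/4 AA, 1/4 AB, 1/4 AO, 1/4 BO.
Crossing each possibility with the father AB and summing P(type A): 1/4·1/2 + 1/4·1/4 + 1/4·1/2 + 1/4·1/4 = 3/8.
Similarly for Rh via the mother's Rh distribution: P(Rh-) = 1/4.
Independent loci: 3/8 × 1/4 = 3/32.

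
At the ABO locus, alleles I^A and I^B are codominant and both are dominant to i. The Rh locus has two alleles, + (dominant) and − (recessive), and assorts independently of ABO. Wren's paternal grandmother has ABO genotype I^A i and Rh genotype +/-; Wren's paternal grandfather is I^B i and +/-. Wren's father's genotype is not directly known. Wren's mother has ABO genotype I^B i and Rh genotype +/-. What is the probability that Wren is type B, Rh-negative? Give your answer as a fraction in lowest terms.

Wren's father's ABO genotype from I^A i × I^B i: 1/4 I^A I^B, 1/4 I^A i, 1/4 I^B i, 1/4 i i.
Crossing each possibility with the mother I^B i and summing P(type B): 1/4·1/2 + 1/4·1/4 + 1/4·3/4 + 1/4·1/2 = 1/2.
Similarly for Rh via the father's Rh distribution: P(Rh-) = 1/4.
Independent loci: 1/2 × 1/4 = 1/8.

1/8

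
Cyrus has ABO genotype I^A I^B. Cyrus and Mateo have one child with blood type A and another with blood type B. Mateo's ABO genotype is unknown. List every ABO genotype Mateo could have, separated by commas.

I^A I^B, I^A i, I^B i, i i

For each candidate genotype of Mateo, check whether crossing it with I^A I^B can produce every observed child phenotype.
  I^A I^A → possible child types {A, AB} ✗
  I^A I^B → possible child types {A, B, AB} ✓
  I^A i → possible child types {A, B, AB} ✓
  I^B I^B → possible child types {B, AB} ✗
  I^B i → possible child types {A, B, AB} ✓
  i i → possible child types {A, B} ✓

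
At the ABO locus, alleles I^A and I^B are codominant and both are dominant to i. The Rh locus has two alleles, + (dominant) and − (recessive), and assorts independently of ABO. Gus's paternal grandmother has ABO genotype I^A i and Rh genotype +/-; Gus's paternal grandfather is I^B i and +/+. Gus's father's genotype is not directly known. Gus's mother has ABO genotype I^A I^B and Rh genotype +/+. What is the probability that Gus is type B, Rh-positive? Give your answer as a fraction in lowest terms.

Gus's father's ABO genotype from I^A i × I^B i: 1/4 I^A I^B, 1/4 I^A i, 1/4 I^B i, 1/4 i i.
Crossing each possibility with the mother I^A I^B and summing P(type B): 1/4·1/4 + 1/4·1/4 + 1/4·1/2 + 1/4·1/2 = 3/8.
Similarly for Rh via the father's Rh distribution: P(Rh+) = 1.
Independent loci: 3/8 × 1 = 3/8.

3/8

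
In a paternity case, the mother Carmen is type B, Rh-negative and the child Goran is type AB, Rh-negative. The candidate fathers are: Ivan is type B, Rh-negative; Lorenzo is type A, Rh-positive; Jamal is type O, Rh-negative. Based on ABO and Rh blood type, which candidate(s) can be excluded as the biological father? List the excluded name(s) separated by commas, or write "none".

A candidate is excluded only if no genotype consistent with his phenotype could produce a type AB, Rh-negative child with a type B, Rh-negative mother.
Ivan (type B, Rh-): no genotype consistent with that phenotype can produce a type-AB Rh- child with a type-B mother.
Jamal (type O, Rh-): no genotype consistent with that phenotype can produce a type-AB Rh- child with a type-B mother.

Ivan, Jamal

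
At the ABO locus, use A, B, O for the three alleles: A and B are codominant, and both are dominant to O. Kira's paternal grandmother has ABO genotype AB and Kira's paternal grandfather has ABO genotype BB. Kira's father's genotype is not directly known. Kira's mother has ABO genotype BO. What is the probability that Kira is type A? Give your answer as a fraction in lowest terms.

1/8

Kira's father's ABO genotype from AB × BB: 1/2 AB, 1/2 BB.
Crossing each possibility with the mother BO and summing P(type A): 1/2·1/4 + 1/2·0 = 1/8.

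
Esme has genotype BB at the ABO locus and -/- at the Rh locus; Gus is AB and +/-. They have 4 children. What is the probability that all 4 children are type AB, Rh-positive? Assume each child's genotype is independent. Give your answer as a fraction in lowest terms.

ABO cross BB × AB → 1/2 B, 1/2 AB.
Rh cross -/- × +/- → 1/2 Rh+, 1/2 Rh-; so P(type AB, Rh-positive) = 1/2 × 1/2 = 1/4 per child.
All 4 independent: (1/4)^4 = 1/256.

1/256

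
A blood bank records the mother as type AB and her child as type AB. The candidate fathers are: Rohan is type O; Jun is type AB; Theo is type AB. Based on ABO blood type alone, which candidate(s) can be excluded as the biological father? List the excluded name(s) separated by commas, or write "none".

A candidate is excluded only if no genotype consistent with his phenotype could produce a type AB child with a type AB mother.
Rohan (type O): no genotype consistent with that phenotype can produce a type-AB child with a type-AB mother.

Rohan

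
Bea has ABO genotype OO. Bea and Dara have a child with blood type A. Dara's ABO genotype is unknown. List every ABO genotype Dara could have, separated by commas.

For each candidate genotype of Dara, check whether crossing it with OO can produce every observed child phenotype.
  AA → possible child types {A} ✓
  AB → possible child types {A, B} ✓
  AO → possible child types {O, A} ✓
  BB → possible child types {B} ✗
  BO → possible child types {O, B} ✗
  OO → possible child types {O} ✗

AA, AB, AO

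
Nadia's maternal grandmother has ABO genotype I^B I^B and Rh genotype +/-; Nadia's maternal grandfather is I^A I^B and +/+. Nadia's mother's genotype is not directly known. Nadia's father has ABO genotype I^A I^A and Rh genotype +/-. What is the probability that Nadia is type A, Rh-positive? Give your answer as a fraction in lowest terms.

Nadia's mother's ABO genotype from I^B I^B × I^A I^B: 1/2 I^A I^B, 1/2 I^B I^B.
Crossing each possibility with the father I^A I^A and summing P(type A): 1/2·1/2 + 1/2·0 = 1/4.
Similarly for Rh via the mother's Rh distribution: P(Rh+) = 7/8.
Independent loci: 1/4 × 7/8 = 7/32.

7/32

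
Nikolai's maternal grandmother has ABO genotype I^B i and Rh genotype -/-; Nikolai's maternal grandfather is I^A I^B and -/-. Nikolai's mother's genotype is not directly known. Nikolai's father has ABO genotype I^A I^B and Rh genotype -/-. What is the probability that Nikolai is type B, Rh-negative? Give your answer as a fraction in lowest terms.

Nikolai's mother's ABO genotype from I^B i × I^A I^B: 1/4 I^A I^B, 1/4 I^A i, 1/4 I^B I^B, 1/4 I^B i.
Crossing each possibility with the father I^A I^B and summing P(type B): 1/4·1/4 + 1/4·1/4 + 1/4·1/2 + 1/4·1/2 = 3/8.
Similarly for Rh via the mother's Rh distribution: P(Rh-) = 1.
Independent loci: 3/8 × 1 = 3/8.

3/8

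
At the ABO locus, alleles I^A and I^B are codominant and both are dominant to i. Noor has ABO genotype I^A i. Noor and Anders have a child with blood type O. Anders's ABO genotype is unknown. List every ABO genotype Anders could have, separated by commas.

For each candidate genotype of Anders, check whether crossing it with I^A i can produce every observed child phenotype.
  I^A I^A → possible child types {A} ✗
  I^A I^B → possible child types {A, B, AB} ✗
  I^A i → possible child types {O, A} ✓
  I^B I^B → possible child types {B, AB} ✗
  I^B i → possible child types {O, A, B, AB} ✓
  i i → possible child types {O, A} ✓

I^A i, I^B i, i i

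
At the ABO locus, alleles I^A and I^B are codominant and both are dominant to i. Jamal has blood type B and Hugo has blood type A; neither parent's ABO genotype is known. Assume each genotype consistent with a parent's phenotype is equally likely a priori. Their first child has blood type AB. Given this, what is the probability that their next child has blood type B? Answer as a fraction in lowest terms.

Possible genotypes: Jamal ∈ {I^B I^B, I^B i}; Hugo ∈ {I^A I^A, I^A i}.
Weight each parental genotype pair by prior × P(type-AB child):
  I^B I^B × I^A I^A: posterior weight 4/9; P(next child type B) = 0.
  I^B I^B × I^A i: posterior weight 2/9; P(next child type B) = 1/2.
  I^B i × I^A I^A: posterior weight 2/9; P(next child type B) = 0.
  I^B i × I^A i: posterior weight 1/9; P(next child type B) = 1/4.
Weighted sum = 5/36.

5/36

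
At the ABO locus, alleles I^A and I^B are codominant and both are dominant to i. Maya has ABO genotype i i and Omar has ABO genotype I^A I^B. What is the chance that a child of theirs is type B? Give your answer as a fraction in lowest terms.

1/2

ABO cross i i × I^A I^B → offspring phenotypes: 1/2 A, 1/2 B.
So P(type B) = 1/2.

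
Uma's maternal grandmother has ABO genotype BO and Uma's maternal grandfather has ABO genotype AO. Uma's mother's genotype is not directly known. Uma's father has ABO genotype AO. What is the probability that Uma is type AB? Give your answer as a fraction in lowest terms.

Uma's mother's ABO genotype from BO × AO: 1/4 AB, 1/4 AO, 1/4 BO, 1/4 OO.
Crossing each possibility with the father AO and summing P(type AB): 1/4·1/4 + 1/4·0 + 1/4·1/4 + 1/4·0 = 1/8.

1/8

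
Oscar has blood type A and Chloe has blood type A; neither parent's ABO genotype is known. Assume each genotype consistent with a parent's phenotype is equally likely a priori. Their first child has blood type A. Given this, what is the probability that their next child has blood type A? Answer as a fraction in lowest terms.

19/20

Possible genotypes: Oscar ∈ {I^A I^A, I^A i}; Chloe ∈ {I^A I^A, I^A i}.
Weight each parental genotype pair by prior × P(type-A child):
  I^A I^A × I^A I^A: posterior weight 4/15; P(next child type A) = 1.
  I^A I^A × I^A i: posterior weight 4/15; P(next child type A) = 1.
  I^A i × I^A I^A: posterior weight 4/15; P(next child type A) = 1.
  I^A i × I^A i: posterior weight 1/5; P(next child type A) = 3/4.
Weighted sum = 19/20.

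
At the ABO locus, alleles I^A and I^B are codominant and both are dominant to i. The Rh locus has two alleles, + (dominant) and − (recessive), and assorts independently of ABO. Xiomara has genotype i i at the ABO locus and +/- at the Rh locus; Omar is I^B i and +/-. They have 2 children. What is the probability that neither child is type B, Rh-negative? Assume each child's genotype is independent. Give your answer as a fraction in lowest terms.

49/64

ABO cross i i × I^B i → 1/2 O, 1/2 B.
Rh cross +/- × +/- → 3/4 Rh+, 1/4 Rh-; so P(type B, Rh-negative) = 1/2 × 1/4 = 1/8 per child.
P(not type B, Rh-negative) = 7/8 for one child; (7/8)^2 = 49/64.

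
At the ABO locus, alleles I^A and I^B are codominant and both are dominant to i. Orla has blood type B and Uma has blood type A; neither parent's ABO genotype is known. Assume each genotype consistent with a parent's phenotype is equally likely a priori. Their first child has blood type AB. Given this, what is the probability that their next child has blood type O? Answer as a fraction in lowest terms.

1/36

Possible genotypes: Orla ∈ {I^B I^B, I^B i}; Uma ∈ {I^A I^A, I^A i}.
Weight each parental genotype pair by prior × P(type-AB child):
  I^B I^B × I^A I^A: posterior weight 4/9; P(next child type O) = 0.
  I^B I^B × I^A i: posterior weight 2/9; P(next child type O) = 0.
  I^B i × I^A I^A: posterior weight 2/9; P(next child type O) = 0.
  I^B i × I^A i: posterior weight 1/9; P(next child type O) = 1/4.
Weighted sum = 1/36.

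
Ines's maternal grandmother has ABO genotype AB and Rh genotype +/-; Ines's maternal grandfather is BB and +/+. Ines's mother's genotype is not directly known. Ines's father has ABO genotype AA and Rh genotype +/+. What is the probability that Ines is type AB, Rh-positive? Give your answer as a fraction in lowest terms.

Ines's mother's ABO genotype from AB × BB: 1/2 AB, 1/2 BB.
Crossing each possibility with the father AA and summing P(type AB): 1/2·1/2 + 1/2·1 = 3/4.
Similarly for Rh via the mother's Rh distribution: P(Rh+) = 1.
Independent loci: 3/4 × 1 = 3/4.

3/4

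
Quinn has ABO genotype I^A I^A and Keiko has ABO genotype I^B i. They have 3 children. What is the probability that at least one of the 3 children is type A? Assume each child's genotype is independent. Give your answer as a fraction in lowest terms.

7/8

ABO cross I^A I^A × I^B i → 1/2 A, 1/2 AB.
So P(type A) = 1/2 per child.
P(none) = (1/2)^3 = 1/8; P(at least one) = 1 − 1/8 = 7/8.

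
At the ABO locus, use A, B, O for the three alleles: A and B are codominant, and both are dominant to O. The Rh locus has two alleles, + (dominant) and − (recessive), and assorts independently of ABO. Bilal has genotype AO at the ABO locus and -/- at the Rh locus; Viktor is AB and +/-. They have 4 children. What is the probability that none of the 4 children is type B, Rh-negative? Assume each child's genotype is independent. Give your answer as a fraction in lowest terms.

ABO cross AO × AB → 1/2 A, 1/4 B, 1/4 AB.
Rh cross -/- × +/- → 1/2 Rh+, 1/2 Rh-; so P(type B, Rh-negative) = 1/4 × 1/2 = 1/8 per child.
P(not type B, Rh-negative) = 7/8 for one child; (7/8)^4 = 2401/4096.

2401/4096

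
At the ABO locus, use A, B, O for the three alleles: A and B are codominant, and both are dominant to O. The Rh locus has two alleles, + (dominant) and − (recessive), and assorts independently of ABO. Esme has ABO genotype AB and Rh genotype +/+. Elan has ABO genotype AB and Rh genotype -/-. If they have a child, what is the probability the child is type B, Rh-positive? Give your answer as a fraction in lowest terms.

ABO cross AB × AB → offspring phenotypes: 1/4 A, 1/4 B, 1/2 AB.
Rh cross +/+ × -/- → 1 Rh+.
Independent loci: P(type B, Rh-positive) = 1/4 × 1 = 1/4.

1/4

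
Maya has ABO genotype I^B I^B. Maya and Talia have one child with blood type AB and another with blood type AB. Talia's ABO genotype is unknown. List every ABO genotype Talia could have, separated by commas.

I^A I^A, I^A I^B, I^A i

For each candidate genotype of Talia, check whether crossing it with I^B I^B can produce every observed child phenotype.
  I^A I^A → possible child types {AB} ✓
  I^A I^B → possible child types {B, AB} ✓
  I^A i → possible child types {B, AB} ✓
  I^B I^B → possible child types {B} ✗
  I^B i → possible child types {B} ✗
  i i → possible child types {B} ✗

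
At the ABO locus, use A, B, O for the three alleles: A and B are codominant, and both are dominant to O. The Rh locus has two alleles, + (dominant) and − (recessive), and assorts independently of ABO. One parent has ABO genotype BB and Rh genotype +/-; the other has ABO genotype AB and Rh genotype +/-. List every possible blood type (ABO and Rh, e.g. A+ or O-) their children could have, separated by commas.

Gametes from BB × AB give offspring ABO genotypes AB, BB, i.e. phenotypes B, AB.
Rh cross +/- × +/- → phenotypes Rh+, Rh-.
Combining independently: B+, B-, AB+, AB-.

B+, B-, AB+, AB-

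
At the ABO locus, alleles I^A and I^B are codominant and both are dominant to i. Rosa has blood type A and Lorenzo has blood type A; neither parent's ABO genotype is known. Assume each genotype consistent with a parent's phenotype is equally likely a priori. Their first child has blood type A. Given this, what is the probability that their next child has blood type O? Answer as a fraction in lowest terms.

Possible genotypes: Rosa ∈ {I^A I^A, I^A i}; Lorenzo ∈ {I^A I^A, I^A i}.
Weight each parental genotype pair by prior × P(type-A child):
  I^A I^A × I^A I^A: posterior weight 4/15; P(next child type O) = 0.
  I^A I^A × I^A i: posterior weight 4/15; P(next child type O) = 0.
  I^A i × I^A I^A: posterior weight 4/15; P(next child type O) = 0.
  I^A i × I^A i: posterior weight 1/5; P(next child type O) = 1/4.
Weighted sum = 1/20.

1/20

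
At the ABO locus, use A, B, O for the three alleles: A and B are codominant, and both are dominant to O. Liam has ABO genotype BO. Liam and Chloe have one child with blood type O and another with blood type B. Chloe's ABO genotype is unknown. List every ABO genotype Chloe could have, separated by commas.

For each candidate genotype of Chloe, check whether crossing it with BO can produce every observed child phenotype.
  AA → possible child types {A, AB} ✗
  AB → possible child types {A, B, AB} ✗
  AO → possible child types {O, A, B, AB} ✓
  BB → possible child types {B} ✗
  BO → possible child types {O, B} ✓
  OO → possible child types {O, B} ✓

AO, BO, OO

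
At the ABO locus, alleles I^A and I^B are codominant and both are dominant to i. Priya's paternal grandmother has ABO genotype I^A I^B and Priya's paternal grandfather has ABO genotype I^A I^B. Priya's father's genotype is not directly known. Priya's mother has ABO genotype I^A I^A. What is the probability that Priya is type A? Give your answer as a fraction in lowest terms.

1/2

Priya's father's ABO genotype from I^A I^B × I^A I^B: 1/4 I^A I^A, 1/2 I^A I^B, 1/4 I^B I^B.
Crossing each possibility with the mother I^A I^A and summing P(type A): 1/4·1 + 1/2·1/2 + 1/4·0 = 1/2.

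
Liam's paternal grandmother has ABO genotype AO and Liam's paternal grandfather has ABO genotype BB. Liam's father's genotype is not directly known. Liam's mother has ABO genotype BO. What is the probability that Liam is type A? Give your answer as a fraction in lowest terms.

1/8

Liam's father's ABO genotype from AO × BB: 1/2 AB, 1/2 BO.
Crossing each possibility with the mother BO and summing P(type A): 1/2·1/4 + 1/2·0 = 1/8.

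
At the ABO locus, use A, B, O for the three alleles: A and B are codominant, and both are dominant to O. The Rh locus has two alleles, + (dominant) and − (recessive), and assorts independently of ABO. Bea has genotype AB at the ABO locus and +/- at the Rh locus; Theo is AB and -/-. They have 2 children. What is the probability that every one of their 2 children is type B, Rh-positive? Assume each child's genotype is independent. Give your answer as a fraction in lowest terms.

ABO cross AB × AB → 1/4 A, 1/4 B, 1/2 AB.
Rh cross +/- × -/- → 1/2 Rh+, 1/2 Rh-; so P(type B, Rh-positive) = 1/4 × 1/2 = 1/8 per child.
All 2 independent: (1/8)^2 = 1/64.

1/64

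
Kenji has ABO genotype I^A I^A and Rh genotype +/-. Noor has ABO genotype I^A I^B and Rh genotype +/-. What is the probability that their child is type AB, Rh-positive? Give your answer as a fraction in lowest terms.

3/8

ABO cross I^A I^A × I^A I^B → offspring phenotypes: 1/2 A, 1/2 AB.
Rh cross +/- × +/- → 3/4 Rh+, 1/4 Rh-.
Independent loci: P(type AB, Rh-positive) = 1/2 × 3/4 = 3/8.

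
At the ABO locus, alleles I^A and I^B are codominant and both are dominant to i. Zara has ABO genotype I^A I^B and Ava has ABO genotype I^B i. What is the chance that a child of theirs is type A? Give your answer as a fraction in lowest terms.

1/4

ABO cross I^A I^B × I^B i → offspring phenotypes: 1/4 A, 1/2 B, 1/4 AB.
So P(type A) = 1/4.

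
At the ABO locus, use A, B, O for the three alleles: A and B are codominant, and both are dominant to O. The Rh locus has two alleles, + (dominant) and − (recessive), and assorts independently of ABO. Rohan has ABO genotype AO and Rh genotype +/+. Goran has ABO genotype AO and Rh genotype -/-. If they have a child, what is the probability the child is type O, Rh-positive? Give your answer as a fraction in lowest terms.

ABO cross AO × AO → offspring phenotypes: 1/4 O, 3/4 A.
Rh cross +/+ × -/- → 1 Rh+.
Independent loci: P(type O, Rh-positive) = 1/4 × 1 = 1/4.

1/4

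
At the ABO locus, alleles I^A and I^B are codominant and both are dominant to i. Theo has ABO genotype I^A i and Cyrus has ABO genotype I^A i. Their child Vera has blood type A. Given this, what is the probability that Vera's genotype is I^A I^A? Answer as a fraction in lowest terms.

Cross I^A i × I^A i → 1/4 I^A I^A, 1/2 I^A i, 1/4 i i.
Type-A genotypes among offspring: I^A I^A (1/4), I^A i (1/2); total 3/4.
P(I^A I^A | type A) = (1/4) / (3/4) = 1/3.

1/3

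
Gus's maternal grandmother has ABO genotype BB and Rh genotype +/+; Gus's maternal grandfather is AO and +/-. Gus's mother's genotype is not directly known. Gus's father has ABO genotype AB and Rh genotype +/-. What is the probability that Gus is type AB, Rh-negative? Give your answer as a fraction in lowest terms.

Gus's mother's ABO genotype from BB × AO: 1/2 AB, 1/2 BO.
Crossing each possibility with the father AB and summing P(type AB): 1/2·1/2 + 1/2·1/4 = 3/8.
Similarly for Rh via the mother's Rh distribution: P(Rh-) = 1/8.
Independent loci: 3/8 × 1/8 = 3/64.

3/64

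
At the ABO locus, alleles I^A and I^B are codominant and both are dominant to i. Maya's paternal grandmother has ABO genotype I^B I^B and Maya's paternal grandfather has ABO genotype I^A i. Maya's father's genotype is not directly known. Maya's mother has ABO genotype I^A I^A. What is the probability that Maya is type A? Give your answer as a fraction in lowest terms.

Maya's father's ABO genotype from I^B I^B × I^A i: 1/2 I^A I^B, 1/2 I^B i.
Crossing each possibility with the mother I^A I^A and summing P(type A): 1/2·1/2 + 1/2·1/2 = 1/2.

1/2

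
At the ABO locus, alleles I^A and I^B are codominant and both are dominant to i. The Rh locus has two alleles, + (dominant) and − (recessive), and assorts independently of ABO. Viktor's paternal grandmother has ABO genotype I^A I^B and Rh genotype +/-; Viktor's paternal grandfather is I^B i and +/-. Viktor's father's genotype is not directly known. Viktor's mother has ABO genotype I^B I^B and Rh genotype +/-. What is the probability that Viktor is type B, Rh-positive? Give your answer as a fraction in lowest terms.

9/16

Viktor's father's ABO genotype from I^A I^B × I^B i: 1/4 I^A I^B, 1/4 I^A i, 1/4 I^B I^B, 1/4 I^B i.
Crossing each possibility with the mother I^B I^B and summing P(type B): 1/4·1/2 + 1/4·1/2 + 1/4·1 + 1/4·1 = 3/4.
Similarly for Rh via the father's Rh distribution: P(Rh+) = 3/4.
Independent loci: 3/4 × 3/4 = 9/16.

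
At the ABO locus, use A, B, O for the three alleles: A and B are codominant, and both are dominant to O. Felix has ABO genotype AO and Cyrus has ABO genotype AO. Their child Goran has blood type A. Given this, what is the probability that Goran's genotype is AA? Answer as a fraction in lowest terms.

Cross AO × AO → 1/4 AA, 1/2 AO, 1/4 OO.
Type-A genotypes among offspring: AA (1/4), AO (1/2); total 3/4.
P(AA | type A) = (1/4) / (3/4) = 1/3.

1/3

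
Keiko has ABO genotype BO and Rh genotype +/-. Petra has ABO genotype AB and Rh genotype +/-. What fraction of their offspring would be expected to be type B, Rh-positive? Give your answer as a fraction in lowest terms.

3/8

ABO cross BO × AB → offspring phenotypes: 1/4 A, 1/2 B, 1/4 AB.
Rh cross +/- × +/- → 3/4 Rh+, 1/4 Rh-.
Independent loci: P(type B, Rh-positive) = 1/2 × 3/4 = 3/8.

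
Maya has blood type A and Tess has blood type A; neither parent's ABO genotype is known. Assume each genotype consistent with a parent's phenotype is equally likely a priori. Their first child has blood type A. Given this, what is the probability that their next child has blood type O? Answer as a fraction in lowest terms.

1/20

Possible genotypes: Maya ∈ {I^A I^A, I^A i}; Tess ∈ {I^A I^A, I^A i}.
Weight each parental genotype pair by prior × P(type-A child):
  I^A I^A × I^A I^A: posterior weight 4/15; P(next child type O) = 0.
  I^A I^A × I^A i: posterior weight 4/15; P(next child type O) = 0.
  I^A i × I^A I^A: posterior weight 4/15; P(next child type O) = 0.
  I^A i × I^A i: posterior weight 1/5; P(next child type O) = 1/4.
Weighted sum = 1/20.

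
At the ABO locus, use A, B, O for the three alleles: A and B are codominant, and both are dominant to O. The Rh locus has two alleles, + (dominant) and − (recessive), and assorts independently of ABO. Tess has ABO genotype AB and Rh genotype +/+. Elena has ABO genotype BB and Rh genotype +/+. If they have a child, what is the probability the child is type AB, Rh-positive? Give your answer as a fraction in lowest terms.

1/2

ABO cross AB × BB → offspring phenotypes: 1/2 B, 1/2 AB.
Rh cross +/+ × +/+ → 1 Rh+.
Independent loci: P(type AB, Rh-positive) = 1/2 × 1 = 1/2.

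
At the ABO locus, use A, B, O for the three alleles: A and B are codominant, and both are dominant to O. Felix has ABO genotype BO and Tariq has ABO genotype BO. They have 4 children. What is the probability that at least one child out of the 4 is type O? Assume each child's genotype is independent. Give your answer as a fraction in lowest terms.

ABO cross BO × BO → 1/4 O, 3/4 B.
So P(type O) = 1/4 per child.
P(none) = (3/4)^4 = 81/256; P(at least one) = 1 − 81/256 = 175/256.

175/256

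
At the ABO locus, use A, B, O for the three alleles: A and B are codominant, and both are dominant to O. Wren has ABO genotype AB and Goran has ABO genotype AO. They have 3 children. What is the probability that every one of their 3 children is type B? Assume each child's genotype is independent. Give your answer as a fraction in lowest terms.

ABO cross AB × AO → 1/2 A, 1/4 B, 1/4 AB.
So P(type B) = 1/4 per child.
All 3 independent: (1/4)^3 = 1/64.

1/64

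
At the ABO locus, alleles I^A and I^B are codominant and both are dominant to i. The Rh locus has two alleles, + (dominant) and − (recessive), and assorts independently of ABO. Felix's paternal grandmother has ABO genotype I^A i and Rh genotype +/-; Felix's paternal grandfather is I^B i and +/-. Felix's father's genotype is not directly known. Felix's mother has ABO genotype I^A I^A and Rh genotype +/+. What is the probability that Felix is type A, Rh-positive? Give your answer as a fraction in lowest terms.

Felix's father's ABO genotype from I^A i × I^B i: 1/4 I^A I^B, 1/4 I^A i, 1/4 I^B i, 1/4 i i.
Crossing each possibility with the mother I^A I^A and summing P(type A): 1/4·1/2 + 1/4·1 + 1/4·1/2 + 1/4·1 = 3/4.
Similarly for Rh via the father's Rh distribution: P(Rh+) = 1.
Independent loci: 3/4 × 1 = 3/4.

3/4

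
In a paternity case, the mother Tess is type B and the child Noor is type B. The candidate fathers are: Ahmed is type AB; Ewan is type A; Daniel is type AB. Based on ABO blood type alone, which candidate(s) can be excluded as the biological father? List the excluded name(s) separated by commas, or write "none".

none

A candidate is excluded only if no genotype consistent with his phenotype could produce a type B child with a type B mother.
Every candidate has at least one consistent genotype combination, so none can be excluded.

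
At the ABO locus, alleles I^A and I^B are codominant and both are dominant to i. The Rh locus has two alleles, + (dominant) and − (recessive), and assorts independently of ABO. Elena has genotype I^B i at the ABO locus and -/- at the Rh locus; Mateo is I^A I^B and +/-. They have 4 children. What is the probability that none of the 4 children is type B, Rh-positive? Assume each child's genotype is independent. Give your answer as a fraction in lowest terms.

ABO cross I^B i × I^A I^B → 1/4 A, 1/2 B, 1/4 AB.
Rh cross -/- × +/- → 1/2 Rh+, 1/2 Rh-; so P(type B, Rh-positive) = 1/2 × 1/2 = 1/4 per child.
P(not type B, Rh-positive) = 3/4 for one child; (3/4)^4 = 81/256.

81/256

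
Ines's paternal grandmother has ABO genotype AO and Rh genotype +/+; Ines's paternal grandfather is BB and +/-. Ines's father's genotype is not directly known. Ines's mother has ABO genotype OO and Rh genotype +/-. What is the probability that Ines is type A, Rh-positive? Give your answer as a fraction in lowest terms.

7/32

Ines's father's ABO genotype from AO × BB: 1/2 AB, 1/2 BO.
Crossing each possibility with the mother OO and summing P(type A): 1/2·1/2 + 1/2·0 = 1/4.
Similarly for Rh via the father's Rh distribution: P(Rh+) = 7/8.
Independent loci: 1/4 × 7/8 = 7/32.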